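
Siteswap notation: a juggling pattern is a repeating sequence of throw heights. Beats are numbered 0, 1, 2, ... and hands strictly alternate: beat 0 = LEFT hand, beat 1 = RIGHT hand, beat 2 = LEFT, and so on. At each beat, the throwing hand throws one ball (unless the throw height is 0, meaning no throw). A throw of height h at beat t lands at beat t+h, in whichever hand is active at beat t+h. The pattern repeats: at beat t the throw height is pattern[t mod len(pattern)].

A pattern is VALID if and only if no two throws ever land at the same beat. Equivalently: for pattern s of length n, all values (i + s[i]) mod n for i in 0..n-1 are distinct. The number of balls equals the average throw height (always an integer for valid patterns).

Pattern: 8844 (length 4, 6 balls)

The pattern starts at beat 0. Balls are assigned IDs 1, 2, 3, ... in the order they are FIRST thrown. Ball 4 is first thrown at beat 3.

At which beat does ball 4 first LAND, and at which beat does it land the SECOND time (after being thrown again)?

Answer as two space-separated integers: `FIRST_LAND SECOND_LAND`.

Answer: 7 11

Derivation:
Beat 0 (L): throw ball1 h=8 -> lands@8:L; in-air after throw: [b1@8:L]
Beat 1 (R): throw ball2 h=8 -> lands@9:R; in-air after throw: [b1@8:L b2@9:R]
Beat 2 (L): throw ball3 h=4 -> lands@6:L; in-air after throw: [b3@6:L b1@8:L b2@9:R]
Beat 3 (R): throw ball4 h=4 -> lands@7:R; in-air after throw: [b3@6:L b4@7:R b1@8:L b2@9:R]
Beat 4 (L): throw ball5 h=8 -> lands@12:L; in-air after throw: [b3@6:L b4@7:R b1@8:L b2@9:R b5@12:L]
Beat 5 (R): throw ball6 h=8 -> lands@13:R; in-air after throw: [b3@6:L b4@7:R b1@8:L b2@9:R b5@12:L b6@13:R]
Beat 6 (L): throw ball3 h=4 -> lands@10:L; in-air after throw: [b4@7:R b1@8:L b2@9:R b3@10:L b5@12:L b6@13:R]
Beat 7 (R): throw ball4 h=4 -> lands@11:R; in-air after throw: [b1@8:L b2@9:R b3@10:L b4@11:R b5@12:L b6@13:R]
Beat 8 (L): throw ball1 h=8 -> lands@16:L; in-air after throw: [b2@9:R b3@10:L b4@11:R b5@12:L b6@13:R b1@16:L]
Beat 9 (R): throw ball2 h=8 -> lands@17:R; in-air after throw: [b3@10:L b4@11:R b5@12:L b6@13:R b1@16:L b2@17:R]
Beat 10 (L): throw ball3 h=4 -> lands@14:L; in-air after throw: [b4@11:R b5@12:L b6@13:R b3@14:L b1@16:L b2@17:R]
Beat 11 (R): throw ball4 h=4 -> lands@15:R; in-air after throw: [b5@12:L b6@13:R b3@14:L b4@15:R b1@16:L b2@17:R]
Ball 4: thrown@3 h=4 -> first land @7; rethrown@7 h=4 -> second land @11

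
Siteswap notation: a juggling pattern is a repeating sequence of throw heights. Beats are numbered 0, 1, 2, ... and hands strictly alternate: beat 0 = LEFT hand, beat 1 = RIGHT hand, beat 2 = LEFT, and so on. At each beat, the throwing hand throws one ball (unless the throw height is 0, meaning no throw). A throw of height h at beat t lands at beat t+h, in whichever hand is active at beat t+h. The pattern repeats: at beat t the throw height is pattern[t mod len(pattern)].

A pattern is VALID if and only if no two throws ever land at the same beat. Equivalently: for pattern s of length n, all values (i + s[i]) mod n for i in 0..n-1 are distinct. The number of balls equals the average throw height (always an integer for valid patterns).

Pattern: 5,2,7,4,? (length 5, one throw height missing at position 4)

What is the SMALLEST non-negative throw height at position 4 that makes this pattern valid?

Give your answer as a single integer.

i=0: (0 + 5) mod 5 = 0
i=1: (1 + 2) mod 5 = 3
i=2: (2 + 7) mod 5 = 4
i=3: (3 + 4) mod 5 = 2
i=4: s[i]=? (unknown)
Known residues: [0, 2, 3, 4]; need a permutation of 0..4, so missing residue r = 1
Need (4 + s) mod 5 = 1; smallest s = (1 - 4) mod 5 = 2

Answer: 2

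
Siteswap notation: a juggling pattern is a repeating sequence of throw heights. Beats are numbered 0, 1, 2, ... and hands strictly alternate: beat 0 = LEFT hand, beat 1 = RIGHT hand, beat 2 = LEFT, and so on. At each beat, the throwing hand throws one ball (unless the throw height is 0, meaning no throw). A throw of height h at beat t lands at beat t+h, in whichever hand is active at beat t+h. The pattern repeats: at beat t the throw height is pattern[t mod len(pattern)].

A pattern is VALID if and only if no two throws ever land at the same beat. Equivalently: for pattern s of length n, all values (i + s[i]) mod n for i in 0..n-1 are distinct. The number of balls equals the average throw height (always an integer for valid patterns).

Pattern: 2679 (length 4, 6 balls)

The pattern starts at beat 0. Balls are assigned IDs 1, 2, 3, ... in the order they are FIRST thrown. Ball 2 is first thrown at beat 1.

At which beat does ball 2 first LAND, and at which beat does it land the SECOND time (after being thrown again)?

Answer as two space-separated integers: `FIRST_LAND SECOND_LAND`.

Answer: 7 16

Derivation:
Beat 0 (L): throw ball1 h=2 -> lands@2:L; in-air after throw: [b1@2:L]
Beat 1 (R): throw ball2 h=6 -> lands@7:R; in-air after throw: [b1@2:L b2@7:R]
Beat 2 (L): throw ball1 h=7 -> lands@9:R; in-air after throw: [b2@7:R b1@9:R]
Beat 3 (R): throw ball3 h=9 -> lands@12:L; in-air after throw: [b2@7:R b1@9:R b3@12:L]
Beat 4 (L): throw ball4 h=2 -> lands@6:L; in-air after throw: [b4@6:L b2@7:R b1@9:R b3@12:L]
Beat 5 (R): throw ball5 h=6 -> lands@11:R; in-air after throw: [b4@6:L b2@7:R b1@9:R b5@11:R b3@12:L]
Beat 6 (L): throw ball4 h=7 -> lands@13:R; in-air after throw: [b2@7:R b1@9:R b5@11:R b3@12:L b4@13:R]
Beat 7 (R): throw ball2 h=9 -> lands@16:L; in-air after throw: [b1@9:R b5@11:R b3@12:L b4@13:R b2@16:L]
Beat 8 (L): throw ball6 h=2 -> lands@10:L; in-air after throw: [b1@9:R b6@10:L b5@11:R b3@12:L b4@13:R b2@16:L]
Beat 9 (R): throw ball1 h=6 -> lands@15:R; in-air after throw: [b6@10:L b5@11:R b3@12:L b4@13:R b1@15:R b2@16:L]
Beat 10 (L): throw ball6 h=7 -> lands@17:R; in-air after throw: [b5@11:R b3@12:L b4@13:R b1@15:R b2@16:L b6@17:R]
Beat 11 (R): throw ball5 h=9 -> lands@20:L; in-air after throw: [b3@12:L b4@13:R b1@15:R b2@16:L b6@17:R b5@20:L]
Ball 2: thrown@1 h=6 -> first land @7; rethrown@7 h=9 -> second land @16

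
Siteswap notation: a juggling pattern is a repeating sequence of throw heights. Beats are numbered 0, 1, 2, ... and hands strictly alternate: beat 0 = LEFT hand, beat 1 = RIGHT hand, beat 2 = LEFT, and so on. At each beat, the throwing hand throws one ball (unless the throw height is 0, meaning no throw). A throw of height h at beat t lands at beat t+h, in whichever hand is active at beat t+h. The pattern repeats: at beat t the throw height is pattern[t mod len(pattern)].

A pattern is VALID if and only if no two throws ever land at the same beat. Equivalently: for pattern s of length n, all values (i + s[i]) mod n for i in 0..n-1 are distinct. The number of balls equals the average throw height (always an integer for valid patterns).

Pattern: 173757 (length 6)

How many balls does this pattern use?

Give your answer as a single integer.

Answer: 5

Derivation:
Pattern = [1, 7, 3, 7, 5, 7], length n = 6
  position 0: throw height = 1, running sum = 1
  position 1: throw height = 7, running sum = 8
  position 2: throw height = 3, running sum = 11
  position 3: throw height = 7, running sum = 18
  position 4: throw height = 5, running sum = 23
  position 5: throw height = 7, running sum = 30
Total sum = 30; balls = sum / n = 30 / 6 = 5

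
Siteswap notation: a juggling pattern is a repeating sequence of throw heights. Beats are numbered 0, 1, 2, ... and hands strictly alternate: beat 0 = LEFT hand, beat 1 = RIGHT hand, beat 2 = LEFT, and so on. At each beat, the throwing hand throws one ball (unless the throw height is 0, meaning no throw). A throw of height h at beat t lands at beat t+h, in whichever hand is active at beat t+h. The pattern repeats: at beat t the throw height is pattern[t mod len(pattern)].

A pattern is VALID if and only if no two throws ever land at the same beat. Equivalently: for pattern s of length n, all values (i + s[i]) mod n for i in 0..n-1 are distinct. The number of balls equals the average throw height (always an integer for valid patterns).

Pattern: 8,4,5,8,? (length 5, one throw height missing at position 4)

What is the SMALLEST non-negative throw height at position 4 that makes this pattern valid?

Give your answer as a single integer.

Answer: 0

Derivation:
i=0: (0 + 8) mod 5 = 3
i=1: (1 + 4) mod 5 = 0
i=2: (2 + 5) mod 5 = 2
i=3: (3 + 8) mod 5 = 1
i=4: s[i]=? (unknown)
Known residues: [0, 1, 2, 3]; need a permutation of 0..4, so missing residue r = 4
Need (4 + s) mod 5 = 4; smallest s = (4 - 4) mod 5 = 0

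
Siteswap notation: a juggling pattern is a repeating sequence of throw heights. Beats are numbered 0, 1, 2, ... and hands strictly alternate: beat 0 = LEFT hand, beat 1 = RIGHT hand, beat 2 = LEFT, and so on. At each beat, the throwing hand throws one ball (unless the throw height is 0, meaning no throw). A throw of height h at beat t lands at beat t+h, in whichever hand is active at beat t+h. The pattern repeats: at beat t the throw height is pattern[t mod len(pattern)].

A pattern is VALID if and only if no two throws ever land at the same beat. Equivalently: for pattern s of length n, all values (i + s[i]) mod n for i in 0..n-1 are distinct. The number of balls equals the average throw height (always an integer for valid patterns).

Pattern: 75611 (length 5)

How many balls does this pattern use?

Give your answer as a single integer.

Pattern = [7, 5, 6, 1, 1], length n = 5
  position 0: throw height = 7, running sum = 7
  position 1: throw height = 5, running sum = 12
  position 2: throw height = 6, running sum = 18
  position 3: throw height = 1, running sum = 19
  position 4: throw height = 1, running sum = 20
Total sum = 20; balls = sum / n = 20 / 5 = 4

Answer: 4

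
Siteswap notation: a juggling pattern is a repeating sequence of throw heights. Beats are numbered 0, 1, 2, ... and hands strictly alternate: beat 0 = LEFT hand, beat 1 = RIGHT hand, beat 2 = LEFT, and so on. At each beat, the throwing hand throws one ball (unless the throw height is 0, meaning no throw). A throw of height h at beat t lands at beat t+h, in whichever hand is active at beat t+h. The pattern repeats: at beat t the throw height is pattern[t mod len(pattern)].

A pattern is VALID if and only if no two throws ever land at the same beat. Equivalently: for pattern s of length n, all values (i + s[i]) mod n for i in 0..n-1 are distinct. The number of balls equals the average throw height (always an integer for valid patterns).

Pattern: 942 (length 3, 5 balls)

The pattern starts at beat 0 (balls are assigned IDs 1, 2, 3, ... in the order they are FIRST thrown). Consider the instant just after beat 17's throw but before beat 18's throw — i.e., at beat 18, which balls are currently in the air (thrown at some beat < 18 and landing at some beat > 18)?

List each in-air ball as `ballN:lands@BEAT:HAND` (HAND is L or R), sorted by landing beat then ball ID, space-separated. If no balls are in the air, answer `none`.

Answer: ball2:lands@19:R ball3:lands@20:L ball4:lands@21:R ball5:lands@24:L

Derivation:
Beat 0 (L): throw ball1 h=9 -> lands@9:R; in-air after throw: [b1@9:R]
Beat 1 (R): throw ball2 h=4 -> lands@5:R; in-air after throw: [b2@5:R b1@9:R]
Beat 2 (L): throw ball3 h=2 -> lands@4:L; in-air after throw: [b3@4:L b2@5:R b1@9:R]
Beat 3 (R): throw ball4 h=9 -> lands@12:L; in-air after throw: [b3@4:L b2@5:R b1@9:R b4@12:L]
Beat 4 (L): throw ball3 h=4 -> lands@8:L; in-air after throw: [b2@5:R b3@8:L b1@9:R b4@12:L]
Beat 5 (R): throw ball2 h=2 -> lands@7:R; in-air after throw: [b2@7:R b3@8:L b1@9:R b4@12:L]
Beat 6 (L): throw ball5 h=9 -> lands@15:R; in-air after throw: [b2@7:R b3@8:L b1@9:R b4@12:L b5@15:R]
Beat 7 (R): throw ball2 h=4 -> lands@11:R; in-air after throw: [b3@8:L b1@9:R b2@11:R b4@12:L b5@15:R]
Beat 8 (L): throw ball3 h=2 -> lands@10:L; in-air after throw: [b1@9:R b3@10:L b2@11:R b4@12:L b5@15:R]
Beat 9 (R): throw ball1 h=9 -> lands@18:L; in-air after throw: [b3@10:L b2@11:R b4@12:L b5@15:R b1@18:L]
Beat 10 (L): throw ball3 h=4 -> lands@14:L; in-air after throw: [b2@11:R b4@12:L b3@14:L b5@15:R b1@18:L]
Beat 11 (R): throw ball2 h=2 -> lands@13:R; in-air after throw: [b4@12:L b2@13:R b3@14:L b5@15:R b1@18:L]
Beat 12 (L): throw ball4 h=9 -> lands@21:R; in-air after throw: [b2@13:R b3@14:L b5@15:R b1@18:L b4@21:R]
Beat 13 (R): throw ball2 h=4 -> lands@17:R; in-air after throw: [b3@14:L b5@15:R b2@17:R b1@18:L b4@21:R]
Beat 14 (L): throw ball3 h=2 -> lands@16:L; in-air after throw: [b5@15:R b3@16:L b2@17:R b1@18:L b4@21:R]
Beat 15 (R): throw ball5 h=9 -> lands@24:L; in-air after throw: [b3@16:L b2@17:R b1@18:L b4@21:R b5@24:L]
Beat 16 (L): throw ball3 h=4 -> lands@20:L; in-air after throw: [b2@17:R b1@18:L b3@20:L b4@21:R b5@24:L]
Beat 17 (R): throw ball2 h=2 -> lands@19:R; in-air after throw: [b1@18:L b2@19:R b3@20:L b4@21:R b5@24:L]
Beat 18 (L): throw ball1 h=9 -> lands@27:R; in-air after throw: [b2@19:R b3@20:L b4@21:R b5@24:L b1@27:R]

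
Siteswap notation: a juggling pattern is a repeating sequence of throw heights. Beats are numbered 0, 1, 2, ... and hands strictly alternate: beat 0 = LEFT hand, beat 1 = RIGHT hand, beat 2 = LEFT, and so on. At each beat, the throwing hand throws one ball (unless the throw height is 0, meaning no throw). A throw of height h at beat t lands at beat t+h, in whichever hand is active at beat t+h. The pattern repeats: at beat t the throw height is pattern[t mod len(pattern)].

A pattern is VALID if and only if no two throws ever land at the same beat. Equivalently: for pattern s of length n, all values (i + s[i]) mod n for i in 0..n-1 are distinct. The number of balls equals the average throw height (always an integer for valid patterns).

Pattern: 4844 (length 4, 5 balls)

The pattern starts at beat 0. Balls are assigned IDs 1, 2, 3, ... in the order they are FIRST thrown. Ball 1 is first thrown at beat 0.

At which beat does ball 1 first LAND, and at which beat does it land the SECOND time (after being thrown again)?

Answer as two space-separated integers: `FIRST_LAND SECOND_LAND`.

Answer: 4 8

Derivation:
Beat 0 (L): throw ball1 h=4 -> lands@4:L; in-air after throw: [b1@4:L]
Beat 1 (R): throw ball2 h=8 -> lands@9:R; in-air after throw: [b1@4:L b2@9:R]
Beat 2 (L): throw ball3 h=4 -> lands@6:L; in-air after throw: [b1@4:L b3@6:L b2@9:R]
Beat 3 (R): throw ball4 h=4 -> lands@7:R; in-air after throw: [b1@4:L b3@6:L b4@7:R b2@9:R]
Beat 4 (L): throw ball1 h=4 -> lands@8:L; in-air after throw: [b3@6:L b4@7:R b1@8:L b2@9:R]
Beat 5 (R): throw ball5 h=8 -> lands@13:R; in-air after throw: [b3@6:L b4@7:R b1@8:L b2@9:R b5@13:R]
Beat 6 (L): throw ball3 h=4 -> lands@10:L; in-air after throw: [b4@7:R b1@8:L b2@9:R b3@10:L b5@13:R]
Beat 7 (R): throw ball4 h=4 -> lands@11:R; in-air after throw: [b1@8:L b2@9:R b3@10:L b4@11:R b5@13:R]
Beat 8 (L): throw ball1 h=4 -> lands@12:L; in-air after throw: [b2@9:R b3@10:L b4@11:R b1@12:L b5@13:R]
Ball 1: thrown@0 h=4 -> first land @4; rethrown@4 h=4 -> second land @8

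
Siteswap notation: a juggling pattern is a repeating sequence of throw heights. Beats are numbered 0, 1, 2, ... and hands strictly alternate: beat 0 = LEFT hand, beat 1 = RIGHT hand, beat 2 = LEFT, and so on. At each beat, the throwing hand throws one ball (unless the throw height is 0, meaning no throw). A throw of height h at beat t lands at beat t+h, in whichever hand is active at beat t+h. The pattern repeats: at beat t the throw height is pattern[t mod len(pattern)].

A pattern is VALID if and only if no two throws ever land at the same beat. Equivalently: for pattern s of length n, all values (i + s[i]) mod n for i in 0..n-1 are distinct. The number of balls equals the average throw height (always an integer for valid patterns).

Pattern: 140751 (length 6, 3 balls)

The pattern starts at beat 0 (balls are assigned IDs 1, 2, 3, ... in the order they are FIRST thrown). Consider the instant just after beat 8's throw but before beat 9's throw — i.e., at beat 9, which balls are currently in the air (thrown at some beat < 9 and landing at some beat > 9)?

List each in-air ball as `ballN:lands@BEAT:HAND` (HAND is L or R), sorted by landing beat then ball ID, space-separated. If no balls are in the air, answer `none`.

Answer: ball2:lands@10:L ball1:lands@11:R

Derivation:
Beat 0 (L): throw ball1 h=1 -> lands@1:R; in-air after throw: [b1@1:R]
Beat 1 (R): throw ball1 h=4 -> lands@5:R; in-air after throw: [b1@5:R]
Beat 3 (R): throw ball2 h=7 -> lands@10:L; in-air after throw: [b1@5:R b2@10:L]
Beat 4 (L): throw ball3 h=5 -> lands@9:R; in-air after throw: [b1@5:R b3@9:R b2@10:L]
Beat 5 (R): throw ball1 h=1 -> lands@6:L; in-air after throw: [b1@6:L b3@9:R b2@10:L]
Beat 6 (L): throw ball1 h=1 -> lands@7:R; in-air after throw: [b1@7:R b3@9:R b2@10:L]
Beat 7 (R): throw ball1 h=4 -> lands@11:R; in-air after throw: [b3@9:R b2@10:L b1@11:R]
Beat 9 (R): throw ball3 h=7 -> lands@16:L; in-air after throw: [b2@10:L b1@11:R b3@16:L]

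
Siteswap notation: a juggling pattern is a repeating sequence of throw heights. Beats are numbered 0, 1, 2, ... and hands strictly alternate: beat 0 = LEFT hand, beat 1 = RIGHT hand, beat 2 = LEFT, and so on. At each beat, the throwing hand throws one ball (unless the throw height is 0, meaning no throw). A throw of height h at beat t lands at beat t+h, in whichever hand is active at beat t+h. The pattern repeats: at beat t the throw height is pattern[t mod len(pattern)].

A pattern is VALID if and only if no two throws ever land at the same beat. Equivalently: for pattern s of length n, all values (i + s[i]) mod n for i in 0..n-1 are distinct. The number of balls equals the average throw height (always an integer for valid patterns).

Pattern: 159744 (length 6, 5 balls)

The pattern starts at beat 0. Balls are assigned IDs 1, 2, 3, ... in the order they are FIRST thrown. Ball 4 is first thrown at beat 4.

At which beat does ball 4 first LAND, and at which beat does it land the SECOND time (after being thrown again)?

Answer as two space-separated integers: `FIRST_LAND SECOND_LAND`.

Beat 0 (L): throw ball1 h=1 -> lands@1:R; in-air after throw: [b1@1:R]
Beat 1 (R): throw ball1 h=5 -> lands@6:L; in-air after throw: [b1@6:L]
Beat 2 (L): throw ball2 h=9 -> lands@11:R; in-air after throw: [b1@6:L b2@11:R]
Beat 3 (R): throw ball3 h=7 -> lands@10:L; in-air after throw: [b1@6:L b3@10:L b2@11:R]
Beat 4 (L): throw ball4 h=4 -> lands@8:L; in-air after throw: [b1@6:L b4@8:L b3@10:L b2@11:R]
Beat 5 (R): throw ball5 h=4 -> lands@9:R; in-air after throw: [b1@6:L b4@8:L b5@9:R b3@10:L b2@11:R]
Beat 6 (L): throw ball1 h=1 -> lands@7:R; in-air after throw: [b1@7:R b4@8:L b5@9:R b3@10:L b2@11:R]
Beat 7 (R): throw ball1 h=5 -> lands@12:L; in-air after throw: [b4@8:L b5@9:R b3@10:L b2@11:R b1@12:L]
Beat 8 (L): throw ball4 h=9 -> lands@17:R; in-air after throw: [b5@9:R b3@10:L b2@11:R b1@12:L b4@17:R]
Beat 9 (R): throw ball5 h=7 -> lands@16:L; in-air after throw: [b3@10:L b2@11:R b1@12:L b5@16:L b4@17:R]
Beat 10 (L): throw ball3 h=4 -> lands@14:L; in-air after throw: [b2@11:R b1@12:L b3@14:L b5@16:L b4@17:R]
Beat 11 (R): throw ball2 h=4 -> lands@15:R; in-air after throw: [b1@12:L b3@14:L b2@15:R b5@16:L b4@17:R]
Beat 12 (L): throw ball1 h=1 -> lands@13:R; in-air after throw: [b1@13:R b3@14:L b2@15:R b5@16:L b4@17:R]
Ball 4: thrown@4 h=4 -> first land @8; rethrown@8 h=9 -> second land @17

Answer: 8 17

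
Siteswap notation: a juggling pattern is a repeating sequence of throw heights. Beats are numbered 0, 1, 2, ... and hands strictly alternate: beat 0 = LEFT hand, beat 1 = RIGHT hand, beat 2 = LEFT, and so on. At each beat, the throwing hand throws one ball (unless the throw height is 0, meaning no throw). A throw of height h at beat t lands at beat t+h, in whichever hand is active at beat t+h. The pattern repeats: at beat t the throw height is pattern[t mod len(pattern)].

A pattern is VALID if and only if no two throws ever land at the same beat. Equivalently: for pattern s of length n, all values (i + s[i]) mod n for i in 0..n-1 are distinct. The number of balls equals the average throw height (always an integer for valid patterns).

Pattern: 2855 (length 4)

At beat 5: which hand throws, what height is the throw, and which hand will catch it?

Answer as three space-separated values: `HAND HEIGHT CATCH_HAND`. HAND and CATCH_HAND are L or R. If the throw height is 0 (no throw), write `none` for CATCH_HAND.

Beat 5: 5 mod 2 = 1, so hand = R
Throw height = pattern[5 mod 4] = pattern[1] = 8
Lands at beat 5+8=13, 13 mod 2 = 1, so catch hand = R

Answer: R 8 R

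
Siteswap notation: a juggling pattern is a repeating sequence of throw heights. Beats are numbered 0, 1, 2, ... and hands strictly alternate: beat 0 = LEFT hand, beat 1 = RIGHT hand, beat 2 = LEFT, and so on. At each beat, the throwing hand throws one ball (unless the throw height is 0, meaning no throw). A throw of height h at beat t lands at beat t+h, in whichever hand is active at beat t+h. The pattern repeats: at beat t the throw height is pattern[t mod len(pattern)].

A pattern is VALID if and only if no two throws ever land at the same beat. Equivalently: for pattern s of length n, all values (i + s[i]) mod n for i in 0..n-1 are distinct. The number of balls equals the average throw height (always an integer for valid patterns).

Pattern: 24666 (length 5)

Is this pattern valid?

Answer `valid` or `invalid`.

i=0: (i + s[i]) mod n = (0 + 2) mod 5 = 2
i=1: (i + s[i]) mod n = (1 + 4) mod 5 = 0
i=2: (i + s[i]) mod n = (2 + 6) mod 5 = 3
i=3: (i + s[i]) mod n = (3 + 6) mod 5 = 4
i=4: (i + s[i]) mod n = (4 + 6) mod 5 = 0
Residues: [2, 0, 3, 4, 0], distinct: False

Answer: invalid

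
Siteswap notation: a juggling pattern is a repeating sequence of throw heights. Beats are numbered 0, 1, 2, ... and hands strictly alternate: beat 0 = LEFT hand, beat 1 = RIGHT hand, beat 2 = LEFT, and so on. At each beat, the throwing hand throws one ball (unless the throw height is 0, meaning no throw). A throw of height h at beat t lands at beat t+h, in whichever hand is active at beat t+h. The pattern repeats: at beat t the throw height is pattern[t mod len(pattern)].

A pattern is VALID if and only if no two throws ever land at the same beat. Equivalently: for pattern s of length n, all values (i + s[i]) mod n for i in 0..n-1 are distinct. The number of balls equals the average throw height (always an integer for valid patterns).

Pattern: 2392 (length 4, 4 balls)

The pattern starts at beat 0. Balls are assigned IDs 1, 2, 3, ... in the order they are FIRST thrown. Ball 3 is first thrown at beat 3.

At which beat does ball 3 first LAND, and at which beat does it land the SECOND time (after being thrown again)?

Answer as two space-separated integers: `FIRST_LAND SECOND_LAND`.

Beat 0 (L): throw ball1 h=2 -> lands@2:L; in-air after throw: [b1@2:L]
Beat 1 (R): throw ball2 h=3 -> lands@4:L; in-air after throw: [b1@2:L b2@4:L]
Beat 2 (L): throw ball1 h=9 -> lands@11:R; in-air after throw: [b2@4:L b1@11:R]
Beat 3 (R): throw ball3 h=2 -> lands@5:R; in-air after throw: [b2@4:L b3@5:R b1@11:R]
Beat 4 (L): throw ball2 h=2 -> lands@6:L; in-air after throw: [b3@5:R b2@6:L b1@11:R]
Beat 5 (R): throw ball3 h=3 -> lands@8:L; in-air after throw: [b2@6:L b3@8:L b1@11:R]
Beat 6 (L): throw ball2 h=9 -> lands@15:R; in-air after throw: [b3@8:L b1@11:R b2@15:R]
Beat 7 (R): throw ball4 h=2 -> lands@9:R; in-air after throw: [b3@8:L b4@9:R b1@11:R b2@15:R]
Beat 8 (L): throw ball3 h=2 -> lands@10:L; in-air after throw: [b4@9:R b3@10:L b1@11:R b2@15:R]
Ball 3: thrown@3 h=2 -> first land @5; rethrown@5 h=3 -> second land @8

Answer: 5 8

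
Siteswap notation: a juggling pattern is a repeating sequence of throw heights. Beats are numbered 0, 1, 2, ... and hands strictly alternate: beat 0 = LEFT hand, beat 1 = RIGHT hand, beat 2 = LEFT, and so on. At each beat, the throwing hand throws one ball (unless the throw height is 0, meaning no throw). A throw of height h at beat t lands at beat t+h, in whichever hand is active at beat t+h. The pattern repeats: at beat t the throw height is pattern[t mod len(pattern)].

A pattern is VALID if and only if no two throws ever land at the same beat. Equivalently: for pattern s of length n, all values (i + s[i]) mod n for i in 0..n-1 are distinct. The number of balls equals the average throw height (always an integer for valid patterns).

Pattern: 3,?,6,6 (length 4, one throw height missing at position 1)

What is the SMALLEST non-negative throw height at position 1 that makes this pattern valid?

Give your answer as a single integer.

i=0: (0 + 3) mod 4 = 3
i=1: s[i]=? (unknown)
i=2: (2 + 6) mod 4 = 0
i=3: (3 + 6) mod 4 = 1
Known residues: [0, 1, 3]; need a permutation of 0..3, so missing residue r = 2
Need (1 + s) mod 4 = 2; smallest s = (2 - 1) mod 4 = 1

Answer: 1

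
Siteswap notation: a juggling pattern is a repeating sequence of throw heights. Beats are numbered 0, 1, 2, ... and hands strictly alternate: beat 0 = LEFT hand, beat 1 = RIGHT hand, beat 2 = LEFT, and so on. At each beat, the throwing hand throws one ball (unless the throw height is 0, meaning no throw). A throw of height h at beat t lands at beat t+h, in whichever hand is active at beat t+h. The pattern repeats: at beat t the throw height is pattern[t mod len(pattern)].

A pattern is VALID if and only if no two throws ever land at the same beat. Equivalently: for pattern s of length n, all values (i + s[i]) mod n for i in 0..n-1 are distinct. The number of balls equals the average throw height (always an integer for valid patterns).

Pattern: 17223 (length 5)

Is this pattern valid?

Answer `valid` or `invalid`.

Answer: valid

Derivation:
i=0: (i + s[i]) mod n = (0 + 1) mod 5 = 1
i=1: (i + s[i]) mod n = (1 + 7) mod 5 = 3
i=2: (i + s[i]) mod n = (2 + 2) mod 5 = 4
i=3: (i + s[i]) mod n = (3 + 2) mod 5 = 0
i=4: (i + s[i]) mod n = (4 + 3) mod 5 = 2
Residues: [1, 3, 4, 0, 2], distinct: True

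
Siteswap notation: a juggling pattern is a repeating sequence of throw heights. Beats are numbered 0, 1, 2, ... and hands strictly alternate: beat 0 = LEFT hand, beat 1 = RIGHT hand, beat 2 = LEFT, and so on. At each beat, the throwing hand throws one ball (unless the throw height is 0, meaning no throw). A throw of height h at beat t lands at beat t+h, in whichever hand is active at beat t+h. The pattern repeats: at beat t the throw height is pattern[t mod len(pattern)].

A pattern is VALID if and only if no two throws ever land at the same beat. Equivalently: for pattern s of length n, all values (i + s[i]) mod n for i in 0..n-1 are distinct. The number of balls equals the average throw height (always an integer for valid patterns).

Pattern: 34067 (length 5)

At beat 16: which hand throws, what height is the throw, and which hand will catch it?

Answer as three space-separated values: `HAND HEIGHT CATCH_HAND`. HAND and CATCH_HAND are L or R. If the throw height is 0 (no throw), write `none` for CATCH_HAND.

Answer: L 4 L

Derivation:
Beat 16: 16 mod 2 = 0, so hand = L
Throw height = pattern[16 mod 5] = pattern[1] = 4
Lands at beat 16+4=20, 20 mod 2 = 0, so catch hand = L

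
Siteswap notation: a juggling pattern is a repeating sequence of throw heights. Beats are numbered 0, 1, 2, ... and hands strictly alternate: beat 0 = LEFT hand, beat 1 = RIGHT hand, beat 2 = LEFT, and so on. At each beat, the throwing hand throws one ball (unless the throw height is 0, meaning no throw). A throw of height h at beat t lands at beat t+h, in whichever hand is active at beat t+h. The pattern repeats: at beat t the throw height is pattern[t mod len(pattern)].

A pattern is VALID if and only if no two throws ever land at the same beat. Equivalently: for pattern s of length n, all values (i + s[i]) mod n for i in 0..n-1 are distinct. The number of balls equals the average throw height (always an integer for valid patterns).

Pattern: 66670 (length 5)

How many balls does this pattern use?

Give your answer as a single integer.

Pattern = [6, 6, 6, 7, 0], length n = 5
  position 0: throw height = 6, running sum = 6
  position 1: throw height = 6, running sum = 12
  position 2: throw height = 6, running sum = 18
  position 3: throw height = 7, running sum = 25
  position 4: throw height = 0, running sum = 25
Total sum = 25; balls = sum / n = 25 / 5 = 5

Answer: 5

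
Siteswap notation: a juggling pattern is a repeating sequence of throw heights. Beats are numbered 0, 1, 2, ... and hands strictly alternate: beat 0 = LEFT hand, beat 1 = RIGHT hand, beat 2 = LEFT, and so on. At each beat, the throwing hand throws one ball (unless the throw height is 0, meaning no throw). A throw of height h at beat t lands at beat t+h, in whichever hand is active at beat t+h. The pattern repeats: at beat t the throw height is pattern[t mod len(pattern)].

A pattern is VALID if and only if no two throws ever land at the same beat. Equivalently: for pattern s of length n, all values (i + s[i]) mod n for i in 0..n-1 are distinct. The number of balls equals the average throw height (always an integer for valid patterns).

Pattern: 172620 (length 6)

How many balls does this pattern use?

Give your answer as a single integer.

Answer: 3

Derivation:
Pattern = [1, 7, 2, 6, 2, 0], length n = 6
  position 0: throw height = 1, running sum = 1
  position 1: throw height = 7, running sum = 8
  position 2: throw height = 2, running sum = 10
  position 3: throw height = 6, running sum = 16
  position 4: throw height = 2, running sum = 18
  position 5: throw height = 0, running sum = 18
Total sum = 18; balls = sum / n = 18 / 6 = 3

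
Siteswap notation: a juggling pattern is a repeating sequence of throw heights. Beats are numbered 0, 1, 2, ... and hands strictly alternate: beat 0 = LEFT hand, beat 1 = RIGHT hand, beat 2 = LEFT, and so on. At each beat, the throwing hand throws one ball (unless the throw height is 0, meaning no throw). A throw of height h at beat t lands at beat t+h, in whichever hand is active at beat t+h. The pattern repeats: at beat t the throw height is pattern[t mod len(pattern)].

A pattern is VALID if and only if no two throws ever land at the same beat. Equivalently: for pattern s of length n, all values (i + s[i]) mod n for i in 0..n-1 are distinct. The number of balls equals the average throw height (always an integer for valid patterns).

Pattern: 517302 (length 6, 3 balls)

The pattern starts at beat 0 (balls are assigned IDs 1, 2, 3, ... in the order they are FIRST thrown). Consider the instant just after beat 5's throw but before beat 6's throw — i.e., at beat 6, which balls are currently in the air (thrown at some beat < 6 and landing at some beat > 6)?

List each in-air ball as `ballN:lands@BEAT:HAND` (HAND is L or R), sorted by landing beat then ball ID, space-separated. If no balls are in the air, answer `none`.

Answer: ball1:lands@7:R ball2:lands@9:R

Derivation:
Beat 0 (L): throw ball1 h=5 -> lands@5:R; in-air after throw: [b1@5:R]
Beat 1 (R): throw ball2 h=1 -> lands@2:L; in-air after throw: [b2@2:L b1@5:R]
Beat 2 (L): throw ball2 h=7 -> lands@9:R; in-air after throw: [b1@5:R b2@9:R]
Beat 3 (R): throw ball3 h=3 -> lands@6:L; in-air after throw: [b1@5:R b3@6:L b2@9:R]
Beat 5 (R): throw ball1 h=2 -> lands@7:R; in-air after throw: [b3@6:L b1@7:R b2@9:R]
Beat 6 (L): throw ball3 h=5 -> lands@11:R; in-air after throw: [b1@7:R b2@9:R b3@11:R]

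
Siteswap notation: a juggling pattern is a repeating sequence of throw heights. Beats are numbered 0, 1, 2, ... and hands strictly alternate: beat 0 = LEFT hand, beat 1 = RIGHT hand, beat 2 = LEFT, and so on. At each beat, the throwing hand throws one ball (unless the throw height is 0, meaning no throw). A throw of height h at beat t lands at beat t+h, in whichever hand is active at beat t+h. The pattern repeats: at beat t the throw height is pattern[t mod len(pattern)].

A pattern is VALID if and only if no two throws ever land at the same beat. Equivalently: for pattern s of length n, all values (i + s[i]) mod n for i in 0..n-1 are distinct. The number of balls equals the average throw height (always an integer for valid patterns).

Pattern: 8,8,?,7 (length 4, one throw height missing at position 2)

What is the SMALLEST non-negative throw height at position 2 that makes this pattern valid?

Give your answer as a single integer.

i=0: (0 + 8) mod 4 = 0
i=1: (1 + 8) mod 4 = 1
i=2: s[i]=? (unknown)
i=3: (3 + 7) mod 4 = 2
Known residues: [0, 1, 2]; need a permutation of 0..3, so missing residue r = 3
Need (2 + s) mod 4 = 3; smallest s = (3 - 2) mod 4 = 1

Answer: 1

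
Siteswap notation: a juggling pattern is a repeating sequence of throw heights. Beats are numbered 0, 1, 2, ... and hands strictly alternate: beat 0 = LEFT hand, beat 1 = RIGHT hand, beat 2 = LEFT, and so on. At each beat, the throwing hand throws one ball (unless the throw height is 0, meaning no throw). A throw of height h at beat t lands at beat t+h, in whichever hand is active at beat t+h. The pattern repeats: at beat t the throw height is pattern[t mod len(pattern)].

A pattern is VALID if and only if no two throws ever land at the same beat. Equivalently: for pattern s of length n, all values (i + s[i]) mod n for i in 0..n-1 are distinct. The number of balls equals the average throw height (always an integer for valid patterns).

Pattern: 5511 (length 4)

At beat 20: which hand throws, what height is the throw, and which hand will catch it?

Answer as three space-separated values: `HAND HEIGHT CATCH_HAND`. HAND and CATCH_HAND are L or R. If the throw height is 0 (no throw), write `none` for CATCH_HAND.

Answer: L 5 R

Derivation:
Beat 20: 20 mod 2 = 0, so hand = L
Throw height = pattern[20 mod 4] = pattern[0] = 5
Lands at beat 20+5=25, 25 mod 2 = 1, so catch hand = R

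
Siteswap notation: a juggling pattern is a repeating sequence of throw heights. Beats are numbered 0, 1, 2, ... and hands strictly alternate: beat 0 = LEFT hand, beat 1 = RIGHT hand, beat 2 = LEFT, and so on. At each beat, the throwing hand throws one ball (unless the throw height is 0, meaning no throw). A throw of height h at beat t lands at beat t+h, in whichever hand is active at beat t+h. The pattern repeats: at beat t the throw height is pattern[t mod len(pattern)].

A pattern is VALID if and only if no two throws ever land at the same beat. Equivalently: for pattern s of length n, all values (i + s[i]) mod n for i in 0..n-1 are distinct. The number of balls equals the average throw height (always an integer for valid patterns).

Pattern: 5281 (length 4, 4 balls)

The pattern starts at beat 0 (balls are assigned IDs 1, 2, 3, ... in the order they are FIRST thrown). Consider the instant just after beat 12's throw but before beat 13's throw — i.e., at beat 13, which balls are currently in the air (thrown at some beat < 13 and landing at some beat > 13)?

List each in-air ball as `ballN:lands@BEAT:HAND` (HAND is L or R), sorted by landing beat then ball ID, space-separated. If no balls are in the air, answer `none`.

Answer: ball4:lands@14:L ball2:lands@17:R ball3:lands@18:L

Derivation:
Beat 0 (L): throw ball1 h=5 -> lands@5:R; in-air after throw: [b1@5:R]
Beat 1 (R): throw ball2 h=2 -> lands@3:R; in-air after throw: [b2@3:R b1@5:R]
Beat 2 (L): throw ball3 h=8 -> lands@10:L; in-air after throw: [b2@3:R b1@5:R b3@10:L]
Beat 3 (R): throw ball2 h=1 -> lands@4:L; in-air after throw: [b2@4:L b1@5:R b3@10:L]
Beat 4 (L): throw ball2 h=5 -> lands@9:R; in-air after throw: [b1@5:R b2@9:R b3@10:L]
Beat 5 (R): throw ball1 h=2 -> lands@7:R; in-air after throw: [b1@7:R b2@9:R b3@10:L]
Beat 6 (L): throw ball4 h=8 -> lands@14:L; in-air after throw: [b1@7:R b2@9:R b3@10:L b4@14:L]
Beat 7 (R): throw ball1 h=1 -> lands@8:L; in-air after throw: [b1@8:L b2@9:R b3@10:L b4@14:L]
Beat 8 (L): throw ball1 h=5 -> lands@13:R; in-air after throw: [b2@9:R b3@10:L b1@13:R b4@14:L]
Beat 9 (R): throw ball2 h=2 -> lands@11:R; in-air after throw: [b3@10:L b2@11:R b1@13:R b4@14:L]
Beat 10 (L): throw ball3 h=8 -> lands@18:L; in-air after throw: [b2@11:R b1@13:R b4@14:L b3@18:L]
Beat 11 (R): throw ball2 h=1 -> lands@12:L; in-air after throw: [b2@12:L b1@13:R b4@14:L b3@18:L]
Beat 12 (L): throw ball2 h=5 -> lands@17:R; in-air after throw: [b1@13:R b4@14:L b2@17:R b3@18:L]
Beat 13 (R): throw ball1 h=2 -> lands@15:R; in-air after throw: [b4@14:L b1@15:R b2@17:R b3@18:L]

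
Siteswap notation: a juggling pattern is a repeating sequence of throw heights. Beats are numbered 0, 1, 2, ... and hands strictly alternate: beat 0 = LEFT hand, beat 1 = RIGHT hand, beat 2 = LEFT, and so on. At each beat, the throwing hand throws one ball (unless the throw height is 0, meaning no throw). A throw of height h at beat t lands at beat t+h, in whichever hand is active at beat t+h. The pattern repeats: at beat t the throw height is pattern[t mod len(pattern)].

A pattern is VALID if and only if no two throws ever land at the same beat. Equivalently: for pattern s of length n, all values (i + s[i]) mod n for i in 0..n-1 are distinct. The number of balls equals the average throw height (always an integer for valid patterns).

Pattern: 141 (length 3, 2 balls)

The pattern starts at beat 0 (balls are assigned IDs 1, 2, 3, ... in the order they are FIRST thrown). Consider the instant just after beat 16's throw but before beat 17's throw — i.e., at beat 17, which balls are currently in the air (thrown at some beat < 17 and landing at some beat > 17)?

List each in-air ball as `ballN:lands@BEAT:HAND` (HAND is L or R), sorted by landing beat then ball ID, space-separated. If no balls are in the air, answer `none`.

Beat 0 (L): throw ball1 h=1 -> lands@1:R; in-air after throw: [b1@1:R]
Beat 1 (R): throw ball1 h=4 -> lands@5:R; in-air after throw: [b1@5:R]
Beat 2 (L): throw ball2 h=1 -> lands@3:R; in-air after throw: [b2@3:R b1@5:R]
Beat 3 (R): throw ball2 h=1 -> lands@4:L; in-air after throw: [b2@4:L b1@5:R]
Beat 4 (L): throw ball2 h=4 -> lands@8:L; in-air after throw: [b1@5:R b2@8:L]
Beat 5 (R): throw ball1 h=1 -> lands@6:L; in-air after throw: [b1@6:L b2@8:L]
Beat 6 (L): throw ball1 h=1 -> lands@7:R; in-air after throw: [b1@7:R b2@8:L]
Beat 7 (R): throw ball1 h=4 -> lands@11:R; in-air after throw: [b2@8:L b1@11:R]
Beat 8 (L): throw ball2 h=1 -> lands@9:R; in-air after throw: [b2@9:R b1@11:R]
Beat 9 (R): throw ball2 h=1 -> lands@10:L; in-air after throw: [b2@10:L b1@11:R]
Beat 10 (L): throw ball2 h=4 -> lands@14:L; in-air after throw: [b1@11:R b2@14:L]
Beat 11 (R): throw ball1 h=1 -> lands@12:L; in-air after throw: [b1@12:L b2@14:L]
Beat 12 (L): throw ball1 h=1 -> lands@13:R; in-air after throw: [b1@13:R b2@14:L]
Beat 13 (R): throw ball1 h=4 -> lands@17:R; in-air after throw: [b2@14:L b1@17:R]
Beat 14 (L): throw ball2 h=1 -> lands@15:R; in-air after throw: [b2@15:R b1@17:R]
Beat 15 (R): throw ball2 h=1 -> lands@16:L; in-air after throw: [b2@16:L b1@17:R]
Beat 16 (L): throw ball2 h=4 -> lands@20:L; in-air after throw: [b1@17:R b2@20:L]
Beat 17 (R): throw ball1 h=1 -> lands@18:L; in-air after throw: [b1@18:L b2@20:L]

Answer: ball2:lands@20:L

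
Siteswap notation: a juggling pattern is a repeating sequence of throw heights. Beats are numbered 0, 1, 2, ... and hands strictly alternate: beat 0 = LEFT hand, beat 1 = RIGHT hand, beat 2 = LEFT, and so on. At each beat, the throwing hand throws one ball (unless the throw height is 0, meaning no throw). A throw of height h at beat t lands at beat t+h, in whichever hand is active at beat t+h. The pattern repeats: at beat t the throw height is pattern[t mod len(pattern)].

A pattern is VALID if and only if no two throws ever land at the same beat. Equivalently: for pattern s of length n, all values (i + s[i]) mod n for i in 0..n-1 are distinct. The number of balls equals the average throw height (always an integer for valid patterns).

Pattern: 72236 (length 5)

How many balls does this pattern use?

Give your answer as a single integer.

Pattern = [7, 2, 2, 3, 6], length n = 5
  position 0: throw height = 7, running sum = 7
  position 1: throw height = 2, running sum = 9
  position 2: throw height = 2, running sum = 11
  position 3: throw height = 3, running sum = 14
  position 4: throw height = 6, running sum = 20
Total sum = 20; balls = sum / n = 20 / 5 = 4

Answer: 4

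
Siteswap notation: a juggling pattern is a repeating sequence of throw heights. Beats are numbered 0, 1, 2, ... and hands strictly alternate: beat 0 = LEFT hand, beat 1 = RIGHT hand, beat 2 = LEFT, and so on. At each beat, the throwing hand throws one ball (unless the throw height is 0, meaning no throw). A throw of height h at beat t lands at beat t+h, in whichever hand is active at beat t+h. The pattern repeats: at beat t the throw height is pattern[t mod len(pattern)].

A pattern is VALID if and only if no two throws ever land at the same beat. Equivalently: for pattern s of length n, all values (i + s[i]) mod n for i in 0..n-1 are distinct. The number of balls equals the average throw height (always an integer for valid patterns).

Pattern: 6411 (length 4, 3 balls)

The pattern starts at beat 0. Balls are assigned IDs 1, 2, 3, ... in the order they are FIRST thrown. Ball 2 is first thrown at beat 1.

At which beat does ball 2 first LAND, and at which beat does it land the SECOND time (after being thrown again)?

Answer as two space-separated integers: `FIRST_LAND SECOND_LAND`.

Beat 0 (L): throw ball1 h=6 -> lands@6:L; in-air after throw: [b1@6:L]
Beat 1 (R): throw ball2 h=4 -> lands@5:R; in-air after throw: [b2@5:R b1@6:L]
Beat 2 (L): throw ball3 h=1 -> lands@3:R; in-air after throw: [b3@3:R b2@5:R b1@6:L]
Beat 3 (R): throw ball3 h=1 -> lands@4:L; in-air after throw: [b3@4:L b2@5:R b1@6:L]
Beat 4 (L): throw ball3 h=6 -> lands@10:L; in-air after throw: [b2@5:R b1@6:L b3@10:L]
Beat 5 (R): throw ball2 h=4 -> lands@9:R; in-air after throw: [b1@6:L b2@9:R b3@10:L]
Beat 6 (L): throw ball1 h=1 -> lands@7:R; in-air after throw: [b1@7:R b2@9:R b3@10:L]
Beat 7 (R): throw ball1 h=1 -> lands@8:L; in-air after throw: [b1@8:L b2@9:R b3@10:L]
Beat 8 (L): throw ball1 h=6 -> lands@14:L; in-air after throw: [b2@9:R b3@10:L b1@14:L]
Beat 9 (R): throw ball2 h=4 -> lands@13:R; in-air after throw: [b3@10:L b2@13:R b1@14:L]
Ball 2: thrown@1 h=4 -> first land @5; rethrown@5 h=4 -> second land @9

Answer: 5 9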